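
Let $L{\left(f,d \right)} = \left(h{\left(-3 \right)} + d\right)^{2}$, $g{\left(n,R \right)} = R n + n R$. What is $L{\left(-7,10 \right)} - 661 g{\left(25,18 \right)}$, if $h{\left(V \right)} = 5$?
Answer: $-594675$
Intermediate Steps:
$g{\left(n,R \right)} = 2 R n$ ($g{\left(n,R \right)} = R n + R n = 2 R n$)
$L{\left(f,d \right)} = \left(5 + d\right)^{2}$
$L{\left(-7,10 \right)} - 661 g{\left(25,18 \right)} = \left(5 + 10\right)^{2} - 661 \cdot 2 \cdot 18 \cdot 25 = 15^{2} - 594900 = 225 - 594900 = -594675$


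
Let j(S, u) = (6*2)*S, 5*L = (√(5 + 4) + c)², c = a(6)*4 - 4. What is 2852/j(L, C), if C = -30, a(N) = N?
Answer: 155/69 ≈ 2.2464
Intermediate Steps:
c = 20 (c = 6*4 - 4 = 24 - 4 = 20)
L = 529/5 (L = (√(5 + 4) + 20)²/5 = (√9 + 20)²/5 = (3 + 20)²/5 = (⅕)*23² = (⅕)*529 = 529/5 ≈ 105.80)
j(S, u) = 12*S
2852/j(L, C) = 2852/((12*(529/5))) = 2852/(6348/5) = 2852*(5/6348) = 155/69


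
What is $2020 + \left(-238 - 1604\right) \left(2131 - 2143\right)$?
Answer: $24124$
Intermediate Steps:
$2020 + \left(-238 - 1604\right) \left(2131 - 2143\right) = 2020 - -22104 = 2020 + 22104 = 24124$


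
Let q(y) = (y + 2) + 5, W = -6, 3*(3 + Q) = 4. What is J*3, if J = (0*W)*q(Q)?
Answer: 0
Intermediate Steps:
Q = -5/3 (Q = -3 + (⅓)*4 = -3 + 4/3 = -5/3 ≈ -1.6667)
q(y) = 7 + y (q(y) = (2 + y) + 5 = 7 + y)
J = 0 (J = (0*(-6))*(7 - 5/3) = 0*(16/3) = 0)
J*3 = 0*3 = 0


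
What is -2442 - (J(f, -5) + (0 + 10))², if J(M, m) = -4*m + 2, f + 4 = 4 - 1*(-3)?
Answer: -3466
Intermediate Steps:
f = 3 (f = -4 + (4 - 1*(-3)) = -4 + (4 + 3) = -4 + 7 = 3)
J(M, m) = 2 - 4*m
-2442 - (J(f, -5) + (0 + 10))² = -2442 - ((2 - 4*(-5)) + (0 + 10))² = -2442 - ((2 + 20) + 10)² = -2442 - (22 + 10)² = -2442 - 1*32² = -2442 - 1*1024 = -2442 - 1024 = -3466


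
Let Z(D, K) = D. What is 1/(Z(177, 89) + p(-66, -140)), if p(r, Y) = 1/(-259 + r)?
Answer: 325/57524 ≈ 0.0056498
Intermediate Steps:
1/(Z(177, 89) + p(-66, -140)) = 1/(177 + 1/(-259 - 66)) = 1/(177 + 1/(-325)) = 1/(177 - 1/325) = 1/(57524/325) = 325/57524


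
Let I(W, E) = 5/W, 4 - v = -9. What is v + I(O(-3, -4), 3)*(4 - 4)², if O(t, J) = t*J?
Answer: 13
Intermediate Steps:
v = 13 (v = 4 - 1*(-9) = 4 + 9 = 13)
O(t, J) = J*t
v + I(O(-3, -4), 3)*(4 - 4)² = 13 + (5/((-4*(-3))))*(4 - 4)² = 13 + (5/12)*0² = 13 + (5*(1/12))*0 = 13 + (5/12)*0 = 13 + 0 = 13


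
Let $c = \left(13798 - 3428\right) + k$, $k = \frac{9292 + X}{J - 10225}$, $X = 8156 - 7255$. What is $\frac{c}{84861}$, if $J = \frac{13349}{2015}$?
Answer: $\frac{30499718675}{249612885198} \approx 0.12219$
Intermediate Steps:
$J = \frac{13349}{2015}$ ($J = 13349 \cdot \frac{1}{2015} = \frac{13349}{2015} \approx 6.6248$)
$X = 901$ ($X = 8156 - 7255 = 901$)
$k = - \frac{20538895}{20590026}$ ($k = \frac{9292 + 901}{\frac{13349}{2015} - 10225} = \frac{10193}{- \frac{20590026}{2015}} = 10193 \left(- \frac{2015}{20590026}\right) = - \frac{20538895}{20590026} \approx -0.99752$)
$c = \frac{213498030725}{20590026}$ ($c = \left(13798 - 3428\right) - \frac{20538895}{20590026} = 10370 - \frac{20538895}{20590026} = \frac{213498030725}{20590026} \approx 10369.0$)
$\frac{c}{84861} = \frac{213498030725}{20590026 \cdot 84861} = \frac{213498030725}{20590026} \cdot \frac{1}{84861} = \frac{30499718675}{249612885198}$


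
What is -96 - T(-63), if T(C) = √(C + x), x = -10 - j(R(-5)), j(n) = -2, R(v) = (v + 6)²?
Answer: -96 - I*√71 ≈ -96.0 - 8.4261*I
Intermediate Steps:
R(v) = (6 + v)²
x = -8 (x = -10 - 1*(-2) = -10 + 2 = -8)
T(C) = √(-8 + C) (T(C) = √(C - 8) = √(-8 + C))
-96 - T(-63) = -96 - √(-8 - 63) = -96 - √(-71) = -96 - I*√71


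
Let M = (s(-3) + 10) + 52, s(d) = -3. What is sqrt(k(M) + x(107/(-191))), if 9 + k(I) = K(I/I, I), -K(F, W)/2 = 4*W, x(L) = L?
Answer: I*sqrt(17567798)/191 ≈ 21.944*I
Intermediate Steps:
M = 59 (M = (-3 + 10) + 52 = 7 + 52 = 59)
K(F, W) = -8*W
k(I) = -9 - 8*I
sqrt(k(M) + x(107/(-191))) = sqrt((-9 - 8*59) + 107/(-191)) = sqrt((-9 - 472) + 107*(-1/191)) = sqrt(-481 - 107/191) = sqrt(-91978/191) = I*sqrt(17567798)/191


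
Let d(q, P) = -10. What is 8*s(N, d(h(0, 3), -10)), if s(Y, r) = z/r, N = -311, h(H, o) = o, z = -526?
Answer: 2104/5 ≈ 420.80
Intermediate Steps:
s(Y, r) = -526/r
8*s(N, d(h(0, 3), -10)) = 8*(-526/(-10)) = 8*(-526*(-1/10)) = 8*(263/5) = 2104/5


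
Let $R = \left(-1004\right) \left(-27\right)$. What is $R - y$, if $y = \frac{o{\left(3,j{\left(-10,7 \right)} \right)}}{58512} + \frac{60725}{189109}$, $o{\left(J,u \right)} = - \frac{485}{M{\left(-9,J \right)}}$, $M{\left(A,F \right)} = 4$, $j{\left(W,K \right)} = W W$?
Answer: $\frac{1199801769406121}{44260583232} \approx 27108.0$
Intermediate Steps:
$j{\left(W,K \right)} = W^{2}$
$o{\left(J,u \right)} = - \frac{485}{4}$
$y = \frac{14120846935}{44260583232}$ ($y = - \frac{485}{4 \cdot 58512} + \frac{60725}{189109} = \left(- \frac{485}{4}\right) \frac{1}{58512} + 60725 \cdot \frac{1}{189109} = - \frac{485}{234048} + \frac{60725}{189109} = \frac{14120846935}{44260583232} \approx 0.31904$)
$R = 27108$
$R - y = 27108 - \frac{14120846935}{44260583232} = \frac{1199801769406121}{44260583232}$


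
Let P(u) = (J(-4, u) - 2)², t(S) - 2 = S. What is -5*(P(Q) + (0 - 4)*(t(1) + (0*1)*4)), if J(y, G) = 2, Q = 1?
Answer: 60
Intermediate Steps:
t(S) = 2 + S
P(u) = 0 (P(u) = (2 - 2)² = 0² = 0)
-5*(P(Q) + (0 - 4)*(t(1) + (0*1)*4)) = -5*(0 + (0 - 4)*((2 + 1) + (0*1)*4)) = -5*(0 - 4*(3 + 0*4)) = -5*(0 - 4*(3 + 0)) = -5*(0 - 4*3) = -5*(0 - 12) = -5*(-12) = 60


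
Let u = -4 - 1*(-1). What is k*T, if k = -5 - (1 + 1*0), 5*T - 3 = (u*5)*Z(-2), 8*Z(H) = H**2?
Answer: 27/5 ≈ 5.4000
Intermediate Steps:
u = -3 (u = -4 + 1 = -3)
Z(H) = H**2/8
T = -9/10 (T = 3/5 + ((-3*5)*((1/8)*(-2)**2))/5 = 3/5 + (-15*4/8)/5 = 3/5 + (-15*1/2)/5 = 3/5 + (1/5)*(-15/2) = 3/5 - 3/2 = -9/10 ≈ -0.90000)
k = -6 (k = -5 - (1 + 0) = -5 - 1*1 = -5 - 1 = -6)
k*T = -6*(-9/10) = 27/5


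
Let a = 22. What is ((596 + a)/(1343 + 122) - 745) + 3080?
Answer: 3421393/1465 ≈ 2335.4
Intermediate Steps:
((596 + a)/(1343 + 122) - 745) + 3080 = ((596 + 22)/(1343 + 122) - 745) + 3080 = (618/1465 - 745) + 3080 = -1090807/1465 + 3080 = 3421393/1465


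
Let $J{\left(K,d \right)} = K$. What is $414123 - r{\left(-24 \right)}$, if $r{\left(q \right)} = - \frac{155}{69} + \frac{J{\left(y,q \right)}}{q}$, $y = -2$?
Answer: $\frac{38099515}{92} \approx 4.1413 \cdot 10^{5}$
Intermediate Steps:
$r{\left(q \right)} = - \frac{155}{69} - \frac{2}{q}$
$414123 - r{\left(-24 \right)} = 414123 - \left(- \frac{155}{69} - \frac{2}{-24}\right) = 414123 - \left(- \frac{155}{69} - - \frac{1}{12}\right) = 414123 - \left(- \frac{155}{69} + \frac{1}{12}\right) = 414123 - - \frac{199}{92} = 414123 + \frac{199}{92} = \frac{38099515}{92}$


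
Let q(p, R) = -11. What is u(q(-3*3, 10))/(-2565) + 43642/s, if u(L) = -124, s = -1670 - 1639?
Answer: -37177138/2829195 ≈ -13.141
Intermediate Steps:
s = -3309
u(q(-3*3, 10))/(-2565) + 43642/s = -124/(-2565) + 43642/(-3309) = -124*(-1/2565) + 43642*(-1/3309) = 124/2565 - 43642/3309 = -37177138/2829195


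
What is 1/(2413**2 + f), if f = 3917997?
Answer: 1/9740566 ≈ 1.0266e-7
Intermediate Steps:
1/(2413**2 + f) = 1/(2413**2 + 3917997) = 1/(5822569 + 3917997) = 1/9740566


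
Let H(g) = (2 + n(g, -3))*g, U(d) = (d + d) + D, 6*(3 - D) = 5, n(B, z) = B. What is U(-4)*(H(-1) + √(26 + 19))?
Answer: 35/6 - 35*√5/2 ≈ -33.298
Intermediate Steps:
D = 13/6 (D = 3 - ⅙*5 = 3 - ⅚ = 13/6 ≈ 2.1667)
U(d) = 13/6 + 2*d (U(d) = (d + d) + 13/6 = 2*d + 13/6 = 13/6 + 2*d)
H(g) = g*(2 + g) (H(g) = (2 + g)*g = g*(2 + g))
U(-4)*(H(-1) + √(26 + 19)) = (13/6 + 2*(-4))*(-(2 - 1) + √(26 + 19)) = (13/6 - 8)*(-1*1 + √45) = -35*(-1 + 3*√5)/6 = 35/6 - 35*√5/2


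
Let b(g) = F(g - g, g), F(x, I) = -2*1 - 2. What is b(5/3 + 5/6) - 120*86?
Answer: -10324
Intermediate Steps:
F(x, I) = -4 (F(x, I) = -2 - 2 = -4)
b(g) = -4
b(5/3 + 5/6) - 120*86 = -4 - 120*86 = -4 - 10320 = -10324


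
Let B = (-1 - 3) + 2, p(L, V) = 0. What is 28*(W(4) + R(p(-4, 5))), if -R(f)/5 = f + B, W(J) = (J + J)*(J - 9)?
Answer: -840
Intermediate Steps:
B = -2 (B = -4 + 2 = -2)
W(J) = 2*J*(-9 + J) (W(J) = (2*J)*(-9 + J) = 2*J*(-9 + J))
R(f) = 10 - 5*f (R(f) = -5*(f - 2) = -5*(-2 + f) = 10 - 5*f)
28*(W(4) + R(p(-4, 5))) = 28*(2*4*(-9 + 4) + (10 - 5*0)) = 28*(2*4*(-5) + (10 + 0)) = 28*(-40 + 10) = 28*(-30) = -840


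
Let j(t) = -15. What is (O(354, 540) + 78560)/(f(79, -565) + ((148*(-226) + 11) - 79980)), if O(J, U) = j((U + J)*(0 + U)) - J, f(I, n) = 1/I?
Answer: -6177089/8959942 ≈ -0.68941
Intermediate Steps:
O(J, U) = -15 - J
(O(354, 540) + 78560)/(f(79, -565) + ((148*(-226) + 11) - 79980)) = ((-15 - 1*354) + 78560)/(1/79 + ((148*(-226) + 11) - 79980)) = ((-15 - 354) + 78560)/(1/79 + ((-33448 + 11) - 79980)) = (-369 + 78560)/(1/79 + (-33437 - 79980)) = 78191/(1/79 - 113417) = 78191/(-8959942/79) = 78191*(-79/8959942) = -6177089/8959942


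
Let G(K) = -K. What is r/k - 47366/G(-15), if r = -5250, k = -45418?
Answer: -1075595119/340635 ≈ -3157.6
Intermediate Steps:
r/k - 47366/G(-15) = -5250/(-45418) - 47366/((-1*(-15))) = -5250*(-1/45418) - 47366/15 = 2625/22709 - 47366*1/15 = 2625/22709 - 47366/15 = -1075595119/340635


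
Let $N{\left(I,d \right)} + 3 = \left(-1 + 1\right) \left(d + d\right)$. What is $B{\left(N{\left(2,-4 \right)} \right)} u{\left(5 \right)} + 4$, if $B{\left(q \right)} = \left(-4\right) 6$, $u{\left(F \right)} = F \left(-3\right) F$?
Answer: $1804$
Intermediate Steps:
$N{\left(I,d \right)} = -3$ ($N{\left(I,d \right)} = -3 + \left(-1 + 1\right) \left(d + d\right) = -3 + 0 \cdot 2 d = -3 + 0 = -3$)
$u{\left(F \right)} = - 3 F^{2}$ ($u{\left(F \right)} = - 3 F F = - 3 F^{2}$)
$B{\left(q \right)} = -24$
$B{\left(N{\left(2,-4 \right)} \right)} u{\left(5 \right)} + 4 = - 24 \left(- 3 \cdot 5^{2}\right) + 4 = - 24 \left(\left(-3\right) 25\right) + 4 = \left(-24\right) \left(-75\right) + 4 = 1800 + 4 = 1804$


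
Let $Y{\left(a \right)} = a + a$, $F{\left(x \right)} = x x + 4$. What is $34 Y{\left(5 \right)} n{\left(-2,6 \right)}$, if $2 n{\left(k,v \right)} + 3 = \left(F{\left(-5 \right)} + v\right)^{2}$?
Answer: $207740$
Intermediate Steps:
$F{\left(x \right)} = 4 + x^{2}$ ($F{\left(x \right)} = x^{2} + 4 = 4 + x^{2}$)
$Y{\left(a \right)} = 2 a$
$n{\left(k,v \right)} = - \frac{3}{2} + \frac{\left(29 + v\right)^{2}}{2}$ ($n{\left(k,v \right)} = - \frac{3}{2} + \frac{\left(\left(4 + \left(-5\right)^{2}\right) + v\right)^{2}}{2} = - \frac{3}{2} + \frac{\left(\left(4 + 25\right) + v\right)^{2}}{2} = - \frac{3}{2} + \frac{\left(29 + v\right)^{2}}{2}$)
$34 Y{\left(5 \right)} n{\left(-2,6 \right)} = 34 \cdot 2 \cdot 5 \left(- \frac{3}{2} + \frac{\left(29 + 6\right)^{2}}{2}\right) = 34 \cdot 10 \left(- \frac{3}{2} + \frac{35^{2}}{2}\right) = 340 \left(- \frac{3}{2} + \frac{1}{2} \cdot 1225\right) = 340 \left(- \frac{3}{2} + \frac{1225}{2}\right) = 340 \cdot 611 = 207740$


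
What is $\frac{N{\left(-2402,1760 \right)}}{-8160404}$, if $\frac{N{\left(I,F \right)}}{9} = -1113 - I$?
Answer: $- \frac{11601}{8160404} \approx -0.0014216$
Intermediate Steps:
$N{\left(I,F \right)} = -10017 - 9 I$ ($N{\left(I,F \right)} = 9 \left(-1113 - I\right) = -10017 - 9 I$)
$\frac{N{\left(-2402,1760 \right)}}{-8160404} = \frac{-10017 - -21618}{-8160404} = \left(-10017 + 21618\right) \left(- \frac{1}{8160404}\right) = 11601 \left(- \frac{1}{8160404}\right) = - \frac{11601}{8160404}$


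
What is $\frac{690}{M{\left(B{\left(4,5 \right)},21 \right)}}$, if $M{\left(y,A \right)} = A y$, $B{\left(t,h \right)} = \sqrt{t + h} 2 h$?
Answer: $\frac{23}{21} \approx 1.0952$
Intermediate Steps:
$B{\left(t,h \right)} = 2 h \sqrt{h + t}$ ($B{\left(t,h \right)} = \sqrt{h + t} 2 h = 2 \sqrt{h + t} h = 2 h \sqrt{h + t}$)
$\frac{690}{M{\left(B{\left(4,5 \right)},21 \right)}} = \frac{690}{21 \cdot 2 \cdot 5 \sqrt{5 + 4}} = \frac{690}{21 \cdot 2 \cdot 5 \sqrt{9}} = \frac{690}{21 \cdot 2 \cdot 5 \cdot 3} = \frac{690}{21 \cdot 30} = \frac{690}{630} = 690 \cdot \frac{1}{630} = \frac{23}{21}$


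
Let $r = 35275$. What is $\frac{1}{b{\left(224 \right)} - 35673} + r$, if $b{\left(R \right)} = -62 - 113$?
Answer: $\frac{1264538199}{35848} \approx 35275.0$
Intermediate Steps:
$b{\left(R \right)} = -175$ ($b{\left(R \right)} = -62 - 113 = -175$)
$\frac{1}{b{\left(224 \right)} - 35673} + r = \frac{1}{-175 - 35673} + 35275 = \frac{1}{-35848} + 35275 = - \frac{1}{35848} + 35275 = \frac{1264538199}{35848}$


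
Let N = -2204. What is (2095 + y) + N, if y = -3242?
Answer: -3351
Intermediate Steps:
(2095 + y) + N = (2095 - 3242) - 2204 = -1147 - 2204 = -3351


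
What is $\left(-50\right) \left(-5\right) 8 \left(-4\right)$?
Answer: $-8000$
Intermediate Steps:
$\left(-50\right) \left(-5\right) 8 \left(-4\right) = 250 \left(-32\right) = -8000$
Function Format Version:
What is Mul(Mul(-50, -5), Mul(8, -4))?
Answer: -8000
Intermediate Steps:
Mul(Mul(-50, -5), Mul(8, -4)) = Mul(250, -32) = -8000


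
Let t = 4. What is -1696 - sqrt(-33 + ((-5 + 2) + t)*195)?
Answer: -1696 - 9*sqrt(2) ≈ -1708.7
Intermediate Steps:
-1696 - sqrt(-33 + ((-5 + 2) + t)*195) = -1696 - sqrt(-33 + ((-5 + 2) + 4)*195) = -1696 - sqrt(-33 + (-3 + 4)*195) = -1696 - sqrt(-33 + 1*195) = -1696 - sqrt(-33 + 195) = -1696 - sqrt(162) = -1696 - 9*sqrt(2)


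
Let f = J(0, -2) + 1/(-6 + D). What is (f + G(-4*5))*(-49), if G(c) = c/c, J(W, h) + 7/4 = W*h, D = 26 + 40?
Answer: 539/15 ≈ 35.933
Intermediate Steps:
D = 66
J(W, h) = -7/4 + W*h
G(c) = 1
f = -26/15 (f = (-7/4 + 0*(-2)) + 1/(-6 + 66) = (-7/4 + 0) + 1/60 = -7/4 + 1/60 = -26/15 ≈ -1.7333)
(f + G(-4*5))*(-49) = (-26/15 + 1)*(-49) = -11/15*(-49) = 539/15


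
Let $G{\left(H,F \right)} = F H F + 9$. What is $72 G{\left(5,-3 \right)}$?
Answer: $3888$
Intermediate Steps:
$G{\left(H,F \right)} = 9 + H F^{2}$ ($G{\left(H,F \right)} = H F^{2} + 9 = 9 + H F^{2}$)
$72 G{\left(5,-3 \right)} = 72 \left(9 + 5 \left(-3\right)^{2}\right) = 72 \left(9 + 5 \cdot 9\right) = 72 \left(9 + 45\right) = 72 \cdot 54 = 3888$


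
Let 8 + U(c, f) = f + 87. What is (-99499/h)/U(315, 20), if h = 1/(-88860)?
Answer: 2947160380/33 ≈ 8.9308e+7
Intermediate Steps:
U(c, f) = 79 + f (U(c, f) = -8 + (f + 87) = -8 + (87 + f) = 79 + f)
h = -1/88860 ≈ -1.1254e-5
(-99499/h)/U(315, 20) = (-99499/(-1/88860))/(79 + 20) = -99499*(-88860)/99 = 8841481140*(1/99) = 2947160380/33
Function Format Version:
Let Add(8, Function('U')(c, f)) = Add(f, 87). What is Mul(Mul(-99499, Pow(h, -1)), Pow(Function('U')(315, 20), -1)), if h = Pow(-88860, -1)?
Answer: Rational(2947160380, 33) ≈ 8.9308e+7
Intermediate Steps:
Function('U')(c, f) = Add(79, f) (Function('U')(c, f) = Add(-8, Add(f, 87)) = Add(-8, Add(87, f)) = Add(79, f))
h = Rational(-1, 88860) ≈ -1.1254e-5
Mul(Mul(-99499, Pow(h, -1)), Pow(Function('U')(315, 20), -1)) = Mul(Mul(-99499, Pow(Rational(-1, 88860), -1)), Pow(Add(79, 20), -1)) = Mul(Mul(-99499, -88860), Pow(99, -1)) = Mul(8841481140, Rational(1, 99)) = Rational(2947160380, 33)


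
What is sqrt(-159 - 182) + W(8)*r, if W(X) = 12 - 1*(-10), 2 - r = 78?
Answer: -1672 + I*sqrt(341) ≈ -1672.0 + 18.466*I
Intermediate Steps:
r = -76 (r = 2 - 1*78 = 2 - 78 = -76)
W(X) = 22 (W(X) = 12 + 10 = 22)
sqrt(-159 - 182) + W(8)*r = sqrt(-159 - 182) + 22*(-76) = sqrt(-341) - 1672 = I*sqrt(341) - 1672 = -1672 + I*sqrt(341)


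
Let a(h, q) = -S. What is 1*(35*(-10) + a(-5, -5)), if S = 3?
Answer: -353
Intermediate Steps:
a(h, q) = -3 (a(h, q) = -1*3 = -3)
1*(35*(-10) + a(-5, -5)) = 1*(35*(-10) - 3) = 1*(-350 - 3) = 1*(-353) = -353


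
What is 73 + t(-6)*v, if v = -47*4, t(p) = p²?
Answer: -6695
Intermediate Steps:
v = -188
73 + t(-6)*v = 73 + (-6)²*(-188) = 73 + 36*(-188) = 73 - 6768 = -6695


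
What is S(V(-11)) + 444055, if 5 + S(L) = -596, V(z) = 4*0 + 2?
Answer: 443454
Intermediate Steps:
V(z) = 2 (V(z) = 0 + 2 = 2)
S(L) = -601 (S(L) = -5 - 596 = -601)
S(V(-11)) + 444055 = -601 + 444055 = 443454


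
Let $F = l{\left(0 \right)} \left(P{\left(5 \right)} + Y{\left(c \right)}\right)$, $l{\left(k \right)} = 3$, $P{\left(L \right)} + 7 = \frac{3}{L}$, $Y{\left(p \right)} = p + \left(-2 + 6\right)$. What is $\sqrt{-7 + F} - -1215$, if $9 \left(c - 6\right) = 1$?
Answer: $1215 + \frac{\sqrt{930}}{15} \approx 1217.0$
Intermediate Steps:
$c = \frac{55}{9}$ ($c = 6 + \frac{1}{9} \cdot 1 = 6 + \frac{1}{9} = \frac{55}{9} \approx 6.1111$)
$Y{\left(p \right)} = 4 + p$ ($Y{\left(p \right)} = p + 4 = 4 + p$)
$P{\left(L \right)} = -7 + \frac{3}{L}$
$F = \frac{167}{15}$ ($F = 3 \left(\left(-7 + \frac{3}{5}\right) + \left(4 + \frac{55}{9}\right)\right) = 3 \left(\left(-7 + 3 \cdot \frac{1}{5}\right) + \frac{91}{9}\right) = 3 \left(\left(-7 + \frac{3}{5}\right) + \frac{91}{9}\right) = 3 \left(- \frac{32}{5} + \frac{91}{9}\right) = 3 \cdot \frac{167}{45} = \frac{167}{15} \approx 11.133$)
$\sqrt{-7 + F} - -1215 = \sqrt{-7 + \frac{167}{15}} - -1215 = \sqrt{\frac{62}{15}} + 1215 = \frac{\sqrt{930}}{15} + 1215 = 1215 + \frac{\sqrt{930}}{15}$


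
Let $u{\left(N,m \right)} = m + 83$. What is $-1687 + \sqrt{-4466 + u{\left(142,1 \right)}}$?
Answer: $-1687 + i \sqrt{4382} \approx -1687.0 + 66.197 i$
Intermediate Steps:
$u{\left(N,m \right)} = 83 + m$
$-1687 + \sqrt{-4466 + u{\left(142,1 \right)}} = -1687 + \sqrt{-4466 + \left(83 + 1\right)} = -1687 + \sqrt{-4466 + 84} = -1687 + \sqrt{-4382} = -1687 + i \sqrt{4382}$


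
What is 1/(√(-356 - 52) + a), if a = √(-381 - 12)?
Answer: -I/(√393 + 2*√102) ≈ -0.024985*I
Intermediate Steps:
a = I*√393 (a = √(-393) = I*√393 ≈ 19.824*I)
1/(√(-356 - 52) + a) = 1/(√(-356 - 52) + I*√393) = 1/(√(-408) + I*√393) = 1/(2*I*√102 + I*√393) = 1/(I*√393 + 2*I*√102)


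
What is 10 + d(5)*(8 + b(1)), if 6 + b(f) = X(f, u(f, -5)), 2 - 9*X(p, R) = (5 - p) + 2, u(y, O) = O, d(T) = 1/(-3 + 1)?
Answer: 83/9 ≈ 9.2222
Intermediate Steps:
d(T) = -1/2 (d(T) = 1/(-2) = -1/2)
X(p, R) = -5/9 + p/9 (X(p, R) = 2/9 - ((5 - p) + 2)/9 = 2/9 - (7 - p)/9 = 2/9 + (-7/9 + p/9) = -5/9 + p/9)
b(f) = -59/9 + f/9 (b(f) = -6 + (-5/9 + f/9) = -59/9 + f/9)
10 + d(5)*(8 + b(1)) = 10 - (8 + (-59/9 + (1/9)*1))/2 = 10 - (8 + (-59/9 + 1/9))/2 = 10 - (8 - 58/9)/2 = 10 - 1/2*14/9 = 10 - 7/9 = 83/9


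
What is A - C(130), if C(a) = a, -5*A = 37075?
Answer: -7545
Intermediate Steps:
A = -7415 (A = -⅕*37075 = -7415)
A - C(130) = -7415 - 1*130 = -7415 - 130 = -7545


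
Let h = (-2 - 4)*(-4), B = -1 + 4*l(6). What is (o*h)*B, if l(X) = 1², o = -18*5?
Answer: -6480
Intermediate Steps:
o = -90
l(X) = 1
B = 3 (B = -1 + 4*1 = -1 + 4 = 3)
h = 24 (h = -6*(-4) = 24)
(o*h)*B = -90*24*3 = -2160*3 = -6480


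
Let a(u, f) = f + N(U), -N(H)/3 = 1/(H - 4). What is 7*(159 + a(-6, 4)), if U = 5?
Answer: 1120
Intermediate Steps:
N(H) = -3/(-4 + H) (N(H) = -3/(H - 4) = -3/(-4 + H))
a(u, f) = -3 + f (a(u, f) = f - 3/(-4 + 5) = f - 3/1 = f - 3*1 = f - 3 = -3 + f)
7*(159 + a(-6, 4)) = 7*(159 + (-3 + 4)) = 7*(159 + 1) = 7*160 = 1120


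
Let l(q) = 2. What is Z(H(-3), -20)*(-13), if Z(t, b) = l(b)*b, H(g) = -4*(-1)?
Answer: 520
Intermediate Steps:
H(g) = 4
Z(t, b) = 2*b
Z(H(-3), -20)*(-13) = (2*(-20))*(-13) = -40*(-13) = 520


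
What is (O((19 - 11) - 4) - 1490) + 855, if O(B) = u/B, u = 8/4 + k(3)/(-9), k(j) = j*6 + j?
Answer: -7621/12 ≈ -635.08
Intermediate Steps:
k(j) = 7*j (k(j) = 6*j + j = 7*j)
u = -1/3 (u = 8/4 + (7*3)/(-9) = 8*(1/4) + 21*(-1/9) = 2 - 7/3 = -1/3 ≈ -0.33333)
O(B) = -1/(3*B)
(O((19 - 11) - 4) - 1490) + 855 = (-1/(3*((19 - 11) - 4)) - 1490) + 855 = (-1/(3*(8 - 4)) - 1490) + 855 = (-1/3/4 - 1490) + 855 = (-1/3*1/4 - 1490) + 855 = (-1/12 - 1490) + 855 = -17881/12 + 855 = -7621/12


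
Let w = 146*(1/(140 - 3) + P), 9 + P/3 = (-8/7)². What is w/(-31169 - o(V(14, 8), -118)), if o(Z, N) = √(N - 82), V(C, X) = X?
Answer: 704890301252/6521724886593 - 226151080*I*√2/6521724886593 ≈ 0.10808 - 4.904e-5*I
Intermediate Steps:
P = -1131/49 (P = -27 + 3*(-8/7)² = -27 + 3*(64/49) = -27 + 192/49 = -1131/49 ≈ -23.082)
o(Z, N) = √(-82 + N)
w = -22615108/6713 (w = 146*(1/(140 - 3) - 1131/49) = 146*(1/137 - 1131/49) = 146*(-154898/6713) = -22615108/6713 ≈ -3368.9)
w/(-31169 - o(V(14, 8), -118)) = -22615108/(6713*(-31169 - √(-82 - 118))) = -22615108/(6713*(-31169 - √(-200))) = -22615108/(6713*(-31169 - 10*I*√2))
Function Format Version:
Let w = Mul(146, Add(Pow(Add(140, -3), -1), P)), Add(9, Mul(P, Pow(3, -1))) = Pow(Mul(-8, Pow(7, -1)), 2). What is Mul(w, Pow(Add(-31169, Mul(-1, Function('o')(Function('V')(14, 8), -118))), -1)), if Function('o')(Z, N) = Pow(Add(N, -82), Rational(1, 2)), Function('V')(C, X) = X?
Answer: Add(Rational(704890301252, 6521724886593), Mul(Rational(-226151080, 6521724886593), I, Pow(2, Rational(1, 2)))) ≈ Add(0.10808, Mul(-4.9040e-5, I))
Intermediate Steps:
P = Rational(-1131, 49) (P = Add(-27, Mul(3, Pow(Mul(-8, Pow(7, -1)), 2))) = Add(-27, Mul(3, Pow(Mul(-8, Rational(1, 7)), 2))) = Add(-27, Mul(3, Pow(Rational(-8, 7), 2))) = Add(-27, Mul(3, Rational(64, 49))) = Add(-27, Rational(192, 49)) = Rational(-1131, 49) ≈ -23.082)
Function('o')(Z, N) = Pow(Add(-82, N), Rational(1, 2))
w = Rational(-22615108, 6713) (w = Mul(146, Add(Pow(Add(140, -3), -1), Rational(-1131, 49))) = Mul(146, Add(Pow(137, -1), Rational(-1131, 49))) = Mul(146, Add(Rational(1, 137), Rational(-1131, 49))) = Mul(146, Rational(-154898, 6713)) = Rational(-22615108, 6713) ≈ -3368.9)
Mul(w, Pow(Add(-31169, Mul(-1, Function('o')(Function('V')(14, 8), -118))), -1)) = Mul(Rational(-22615108, 6713), Pow(Add(-31169, Mul(-1, Pow(Add(-82, -118), Rational(1, 2)))), -1)) = Mul(Rational(-22615108, 6713), Pow(Add(-31169, Mul(-1, Pow(-200, Rational(1, 2)))), -1)) = Mul(Rational(-22615108, 6713), Pow(Add(-31169, Mul(-1, Mul(10, I, Pow(2, Rational(1, 2))))), -1)) = Mul(Rational(-22615108, 6713), Pow(Add(-31169, Mul(-10, I, Pow(2, Rational(1, 2)))), -1))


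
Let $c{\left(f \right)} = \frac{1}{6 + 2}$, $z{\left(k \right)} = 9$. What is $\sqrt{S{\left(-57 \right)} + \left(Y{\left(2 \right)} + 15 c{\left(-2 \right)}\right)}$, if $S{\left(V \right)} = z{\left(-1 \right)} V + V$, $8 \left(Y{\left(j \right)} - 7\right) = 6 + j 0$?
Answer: $\frac{i \sqrt{8966}}{4} \approx 23.672 i$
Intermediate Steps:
$Y{\left(j \right)} = \frac{31}{4}$ ($Y{\left(j \right)} = 7 + \frac{6 + j 0}{8} = 7 + \frac{6 + 0}{8} = 7 + \frac{1}{8} \cdot 6 = 7 + \frac{3}{4} = \frac{31}{4}$)
$c{\left(f \right)} = \frac{1}{8}$
$S{\left(V \right)} = 10 V$ ($S{\left(V \right)} = 9 V + V = 10 V$)
$\sqrt{S{\left(-57 \right)} + \left(Y{\left(2 \right)} + 15 c{\left(-2 \right)}\right)} = \sqrt{10 \left(-57\right) + \left(\frac{31}{4} + 15 \cdot \frac{1}{8}\right)} = \sqrt{-570 + \left(\frac{31}{4} + \frac{15}{8}\right)} = \sqrt{-570 + \frac{77}{8}} = \sqrt{- \frac{4483}{8}} = \frac{i \sqrt{8966}}{4}$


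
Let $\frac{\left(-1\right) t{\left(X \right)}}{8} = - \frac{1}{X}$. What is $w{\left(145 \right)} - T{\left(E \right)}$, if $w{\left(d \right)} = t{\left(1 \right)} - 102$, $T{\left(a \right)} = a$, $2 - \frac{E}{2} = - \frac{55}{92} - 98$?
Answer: $- \frac{13579}{46} \approx -295.2$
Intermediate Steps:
$t{\left(X \right)} = \frac{8}{X}$ ($t{\left(X \right)} = - 8 \left(- \frac{1}{X}\right) = \frac{8}{X}$)
$E = \frac{9255}{46}$ ($E = 4 - 2 \left(- \frac{55}{92} - 98\right) = 4 - - \frac{9071}{46} = 4 + \frac{9071}{46} = \frac{9255}{46} \approx 201.2$)
$w{\left(d \right)} = -94$ ($w{\left(d \right)} = \frac{8}{1} - 102 = 8 \cdot 1 - 102 = 8 - 102 = -94$)
$w{\left(145 \right)} - T{\left(E \right)} = -94 - \frac{9255}{46} = - \frac{13579}{46}$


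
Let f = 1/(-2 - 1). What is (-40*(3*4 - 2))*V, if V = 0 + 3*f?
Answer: 400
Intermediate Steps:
f = -⅓ (f = 1/(-3) = -⅓ ≈ -0.33333)
V = -1 (V = 0 + 3*(-⅓) = 0 - 1 = -1)
(-40*(3*4 - 2))*V = -40*(3*4 - 2)*(-1) = -40*(12 - 2)*(-1) = -40*10*(-1) = -400*(-1) = 400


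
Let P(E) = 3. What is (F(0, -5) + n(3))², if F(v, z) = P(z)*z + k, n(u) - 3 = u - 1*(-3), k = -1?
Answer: 49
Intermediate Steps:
n(u) = 6 + u (n(u) = 3 + (u - 1*(-3)) = 3 + (u + 3) = 3 + (3 + u) = 6 + u)
F(v, z) = -1 + 3*z (F(v, z) = 3*z - 1 = -1 + 3*z)
(F(0, -5) + n(3))² = ((-1 + 3*(-5)) + (6 + 3))² = ((-1 - 15) + 9)² = (-16 + 9)² = (-7)² = 49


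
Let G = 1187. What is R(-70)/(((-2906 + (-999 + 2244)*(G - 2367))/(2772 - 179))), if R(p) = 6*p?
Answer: 544530/736003 ≈ 0.73985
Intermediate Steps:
R(-70)/(((-2906 + (-999 + 2244)*(G - 2367))/(2772 - 179))) = (6*(-70))/(((-2906 + (-999 + 2244)*(1187 - 2367))/(2772 - 179))) = -420*2593/(-2906 + 1245*(-1180)) = -420*2593/(-2906 - 1469100) = -420/((-1472006*1/2593)) = -420/(-1472006/2593) = -420*(-2593/1472006) = 544530/736003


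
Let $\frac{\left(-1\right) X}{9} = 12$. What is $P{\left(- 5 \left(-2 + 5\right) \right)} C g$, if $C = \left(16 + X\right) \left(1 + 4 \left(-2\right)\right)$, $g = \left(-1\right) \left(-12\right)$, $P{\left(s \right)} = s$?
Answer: $-115920$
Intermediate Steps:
$X = -108$ ($X = \left(-9\right) 12 = -108$)
$g = 12$
$C = 644$ ($C = \left(16 - 108\right) \left(1 + 4 \left(-2\right)\right) = - 92 \left(1 - 8\right) = \left(-92\right) \left(-7\right) = 644$)
$P{\left(- 5 \left(-2 + 5\right) \right)} C g = - 5 \left(-2 + 5\right) 644 \cdot 12 = \left(-5\right) 3 \cdot 644 \cdot 12 = \left(-15\right) 644 \cdot 12 = \left(-9660\right) 12 = -115920$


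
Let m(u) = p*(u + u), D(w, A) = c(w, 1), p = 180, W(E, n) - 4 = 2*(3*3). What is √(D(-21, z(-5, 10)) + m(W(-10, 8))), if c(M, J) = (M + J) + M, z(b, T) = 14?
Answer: √7879 ≈ 88.764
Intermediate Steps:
W(E, n) = 22 (W(E, n) = 4 + 2*(3*3) = 4 + 2*9 = 4 + 18 = 22)
c(M, J) = J + 2*M (c(M, J) = (J + M) + M = J + 2*M)
D(w, A) = 1 + 2*w
m(u) = 360*u (m(u) = 180*(u + u) = 180*(2*u) = 360*u)
√(D(-21, z(-5, 10)) + m(W(-10, 8))) = √((1 + 2*(-21)) + 360*22) = √((1 - 42) + 7920) = √(-41 + 7920) = √7879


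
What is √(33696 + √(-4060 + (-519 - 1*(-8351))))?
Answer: √(33696 + 2*√943) ≈ 183.73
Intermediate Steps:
√(33696 + √(-4060 + (-519 - 1*(-8351)))) = √(33696 + √(-4060 + (-519 + 8351))) = √(33696 + √(-4060 + 7832)) = √(33696 + √3772) = √(33696 + 2*√943)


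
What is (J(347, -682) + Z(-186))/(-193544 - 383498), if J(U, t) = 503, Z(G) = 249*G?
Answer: 45811/577042 ≈ 0.079389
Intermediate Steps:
(J(347, -682) + Z(-186))/(-193544 - 383498) = (503 + 249*(-186))/(-193544 - 383498) = (503 - 46314)/(-577042) = -45811*(-1/577042) = 45811/577042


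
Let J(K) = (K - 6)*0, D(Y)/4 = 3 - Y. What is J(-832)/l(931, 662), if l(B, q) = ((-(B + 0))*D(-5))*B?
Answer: 0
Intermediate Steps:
D(Y) = 12 - 4*Y (D(Y) = 4*(3 - Y) = 12 - 4*Y)
J(K) = 0 (J(K) = (-6 + K)*0 = 0)
l(B, q) = -32*B² (l(B, q) = ((-(B + 0))*(12 - 4*(-5)))*B = ((-B)*(12 + 20))*B = (-B*32)*B = (-32*B)*B = -32*B²)
J(-832)/l(931, 662) = 0/((-32*931²)) = 0/((-32*866761)) = 0/(-27736352) = 0*(-1/27736352) = 0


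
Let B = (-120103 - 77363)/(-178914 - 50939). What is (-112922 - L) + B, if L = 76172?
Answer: -43463625716/229853 ≈ -1.8909e+5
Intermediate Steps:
B = 197466/229853 (B = -197466/(-229853) = -197466*(-1/229853) = 197466/229853 ≈ 0.85910)
(-112922 - L) + B = (-112922 - 1*76172) + 197466/229853 = (-112922 - 76172) + 197466/229853 = -189094 + 197466/229853 = -43463625716/229853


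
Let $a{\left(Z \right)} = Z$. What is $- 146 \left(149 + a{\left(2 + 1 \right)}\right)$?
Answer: $-22192$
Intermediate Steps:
$- 146 \left(149 + a{\left(2 + 1 \right)}\right) = - 146 \left(149 + \left(2 + 1\right)\right) = - 146 \left(149 + 3\right) = \left(-146\right) 152 = -22192$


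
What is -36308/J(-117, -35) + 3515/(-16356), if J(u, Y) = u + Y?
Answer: 74164921/310764 ≈ 238.65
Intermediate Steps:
J(u, Y) = Y + u
-36308/J(-117, -35) + 3515/(-16356) = -36308/(-35 - 117) + 3515/(-16356) = -36308/(-152) + 3515*(-1/16356) = -36308*(-1/152) - 3515/16356 = 9077/38 - 3515/16356 = 74164921/310764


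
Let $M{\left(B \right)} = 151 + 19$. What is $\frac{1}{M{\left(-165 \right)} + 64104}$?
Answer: $\frac{1}{64274} \approx 1.5558 \cdot 10^{-5}$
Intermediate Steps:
$M{\left(B \right)} = 170$
$\frac{1}{M{\left(-165 \right)} + 64104} = \frac{1}{170 + 64104} = \frac{1}{64274}$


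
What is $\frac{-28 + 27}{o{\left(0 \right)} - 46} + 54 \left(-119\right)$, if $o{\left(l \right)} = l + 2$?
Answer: $- \frac{282743}{44} \approx -6426.0$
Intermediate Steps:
$o{\left(l \right)} = 2 + l$
$\frac{-28 + 27}{o{\left(0 \right)} - 46} + 54 \left(-119\right) = \frac{-28 + 27}{\left(2 + 0\right) - 46} + 54 \left(-119\right) = - \frac{1}{2 - 46} - 6426 = - \frac{1}{-44} - 6426 = \left(-1\right) \left(- \frac{1}{44}\right) - 6426 = \frac{1}{44} - 6426 = - \frac{282743}{44}$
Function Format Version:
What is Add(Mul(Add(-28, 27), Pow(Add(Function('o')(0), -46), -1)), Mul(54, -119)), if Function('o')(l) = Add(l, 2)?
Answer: Rational(-282743, 44) ≈ -6426.0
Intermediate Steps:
Function('o')(l) = Add(2, l)
Add(Mul(Add(-28, 27), Pow(Add(Function('o')(0), -46), -1)), Mul(54, -119)) = Add(Mul(Add(-28, 27), Pow(Add(Add(2, 0), -46), -1)), Mul(54, -119)) = Add(Mul(-1, Pow(Add(2, -46), -1)), -6426) = Add(Mul(-1, Pow(-44, -1)), -6426) = Add(Mul(-1, Rational(-1, 44)), -6426) = Add(Rational(1, 44), -6426) = Rational(-282743, 44)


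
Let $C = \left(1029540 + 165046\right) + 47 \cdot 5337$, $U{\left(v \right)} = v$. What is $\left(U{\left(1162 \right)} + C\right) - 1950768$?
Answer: $-504181$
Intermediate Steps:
$C = 1445425$ ($C = 1194586 + 250839 = 1445425$)
$\left(U{\left(1162 \right)} + C\right) - 1950768 = \left(1162 + 1445425\right) - 1950768 = 1446587 - 1950768 = -504181$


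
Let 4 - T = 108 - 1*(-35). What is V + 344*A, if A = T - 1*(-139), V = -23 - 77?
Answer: -100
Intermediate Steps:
T = -139 (T = 4 - (108 - 1*(-35)) = 4 - (108 + 35) = 4 - 1*143 = 4 - 143 = -139)
V = -100
A = 0 (A = -139 - 1*(-139) = -139 + 139 = 0)
V + 344*A = -100 + 344*0 = -100 + 0 = -100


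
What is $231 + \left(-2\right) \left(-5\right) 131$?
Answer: $1541$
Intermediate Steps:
$231 + \left(-2\right) \left(-5\right) 131 = 231 + 10 \cdot 131 = 231 + 1310 = 1541$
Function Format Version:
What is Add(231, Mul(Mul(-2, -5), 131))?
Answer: 1541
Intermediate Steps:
Add(231, Mul(Mul(-2, -5), 131)) = Add(231, Mul(10, 131)) = Add(231, 1310) = 1541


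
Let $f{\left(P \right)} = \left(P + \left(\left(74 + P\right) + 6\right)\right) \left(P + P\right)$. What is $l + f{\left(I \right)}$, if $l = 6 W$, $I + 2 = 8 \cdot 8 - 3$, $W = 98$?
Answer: $23952$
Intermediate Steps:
$I = 59$ ($I = -2 + \left(8 \cdot 8 - 3\right) = -2 + \left(64 - 3\right) = -2 + 61 = 59$)
$f{\left(P \right)} = 2 P \left(80 + 2 P\right)$ ($f{\left(P \right)} = \left(P + \left(80 + P\right)\right) 2 P = \left(80 + 2 P\right) 2 P = 2 P \left(80 + 2 P\right)$)
$l = 588$ ($l = 6 \cdot 98 = 588$)
$l + f{\left(I \right)} = 588 + 4 \cdot 59 \left(40 + 59\right) = 588 + 4 \cdot 59 \cdot 99 = 588 + 23364 = 23952$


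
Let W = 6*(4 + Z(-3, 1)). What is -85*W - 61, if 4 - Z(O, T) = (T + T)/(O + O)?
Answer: -4311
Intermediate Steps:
Z(O, T) = 4 - T/O (Z(O, T) = 4 - (T + T)/(O + O) = 4 - 2*T/(2*O) = 4 - 2*T*1/(2*O) = 4 - T/O)
W = 50 (W = 6*(4 + (4 - 1*1/(-3))) = 6*(4 + (4 - 1*1*(-⅓))) = 6*(4 + (4 + ⅓)) = 6*(4 + 13/3) = 6*(25/3) = 50)
-85*W - 61 = -85*50 - 61 = -4250 - 61 = -4311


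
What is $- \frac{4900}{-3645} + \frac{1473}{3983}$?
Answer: $\frac{4977157}{2903607} \approx 1.7141$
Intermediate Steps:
$- \frac{4900}{-3645} + \frac{1473}{3983} = \left(-4900\right) \left(- \frac{1}{3645}\right) + 1473 \cdot \frac{1}{3983} = \frac{980}{729} + \frac{1473}{3983} = \frac{4977157}{2903607}$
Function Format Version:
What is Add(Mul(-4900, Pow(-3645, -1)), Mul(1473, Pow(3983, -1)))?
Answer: Rational(4977157, 2903607) ≈ 1.7141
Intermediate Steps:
Add(Mul(-4900, Pow(-3645, -1)), Mul(1473, Pow(3983, -1))) = Add(Mul(-4900, Rational(-1, 3645)), Mul(1473, Rational(1, 3983))) = Add(Rational(980, 729), Rational(1473, 3983)) = Rational(4977157, 2903607)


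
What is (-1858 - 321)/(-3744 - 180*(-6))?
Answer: 2179/2664 ≈ 0.81794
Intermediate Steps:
(-1858 - 321)/(-3744 - 180*(-6)) = -2179/(-3744 + 1080) = -2179/(-2664) = -2179*(-1/2664) = 2179/2664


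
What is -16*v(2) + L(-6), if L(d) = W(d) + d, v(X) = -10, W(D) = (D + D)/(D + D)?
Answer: 155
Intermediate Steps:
W(D) = 1 (W(D) = (2*D)/((2*D)) = (2*D)*(1/(2*D)) = 1)
L(d) = 1 + d
-16*v(2) + L(-6) = -16*(-10) + (1 - 6) = 160 - 5 = 155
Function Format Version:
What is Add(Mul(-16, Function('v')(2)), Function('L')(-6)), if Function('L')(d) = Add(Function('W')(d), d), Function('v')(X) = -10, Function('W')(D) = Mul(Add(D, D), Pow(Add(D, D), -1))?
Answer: 155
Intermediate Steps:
Function('W')(D) = 1 (Function('W')(D) = Mul(Mul(2, D), Pow(Mul(2, D), -1)) = Mul(Mul(2, D), Mul(Rational(1, 2), Pow(D, -1))) = 1)
Function('L')(d) = Add(1, d)
Add(Mul(-16, Function('v')(2)), Function('L')(-6)) = Add(Mul(-16, -10), Add(1, -6)) = Add(160, -5) = 155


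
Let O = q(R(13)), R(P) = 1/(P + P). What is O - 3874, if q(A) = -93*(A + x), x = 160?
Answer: -487697/26 ≈ -18758.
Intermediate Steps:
R(P) = 1/(2*P)
q(A) = -14880 - 93*A (q(A) = -93*(A + 160) = -93*(160 + A) = -14880 - 93*A)
O = -386973/26 (O = -14880 - 93/(2*13) = -14880 - 93*1/26 = -14880 - 93/26 = -386973/26 ≈ -14884.)
O - 3874 = -386973/26 - 3874 = -487697/26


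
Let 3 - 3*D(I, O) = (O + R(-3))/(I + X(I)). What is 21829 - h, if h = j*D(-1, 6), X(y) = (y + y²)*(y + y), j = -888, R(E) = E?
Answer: 23605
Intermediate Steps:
X(y) = 2*y*(y + y²) (X(y) = (y + y²)*(2*y) = 2*y*(y + y²))
D(I, O) = 1 - (-3 + O)/(3*(I + 2*I²*(1 + I))) (D(I, O) = 1 - (O - 3)/(3*(I + 2*I²*(1 + I))) = 1 - (-3 + O)/(3*(I + 2*I²*(1 + I))))
h = -1776 (h = -296*(3 - 1*6 + 3*(-1) + 6*(-1)²*(1 - 1))/((-1)*(1 + 2*(-1)*(1 - 1))) = -296*(-1)*(3 - 6 - 3 + 6*1*0)/(1 + 2*(-1)*0) = -296*(-1)*(3 - 6 - 3 + 0)/(1 + 0) = -296*(-1)*(-6)/1 = -296*(-1)*(-6) = -888*2 = -1776)
21829 - h = 21829 - 1*(-1776) = 21829 + 1776 = 23605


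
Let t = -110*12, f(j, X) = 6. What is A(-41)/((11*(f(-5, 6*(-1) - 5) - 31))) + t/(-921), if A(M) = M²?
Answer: -395067/84425 ≈ -4.6795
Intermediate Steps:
t = -1320 (t = -22*60 = -1320)
A(-41)/((11*(f(-5, 6*(-1) - 5) - 31))) + t/(-921) = (-41)²/((11*(6 - 31))) - 1320/(-921) = 1681/((11*(-25))) - 1320*(-1/921) = 1681/(-275) + 440/307 = 1681*(-1/275) + 440/307 = -1681/275 + 440/307 = -395067/84425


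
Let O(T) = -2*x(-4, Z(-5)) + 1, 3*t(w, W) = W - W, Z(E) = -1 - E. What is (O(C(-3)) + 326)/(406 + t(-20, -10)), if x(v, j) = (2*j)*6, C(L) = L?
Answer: 33/58 ≈ 0.56897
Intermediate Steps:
x(v, j) = 12*j
t(w, W) = 0 (t(w, W) = (W - W)/3 = (⅓)*0 = 0)
O(T) = -95 (O(T) = -24*(-1 - 1*(-5)) + 1 = -24*(-1 + 5) + 1 = -24*4 + 1 = -2*48 + 1 = -96 + 1 = -95)
(O(C(-3)) + 326)/(406 + t(-20, -10)) = (-95 + 326)/(406 + 0) = 231/406 = 231*(1/406) = 33/58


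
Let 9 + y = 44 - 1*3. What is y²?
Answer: 1024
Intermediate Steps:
y = 32 (y = -9 + (44 - 1*3) = -9 + (44 - 3) = -9 + 41 = 32)
y² = 32² = 1024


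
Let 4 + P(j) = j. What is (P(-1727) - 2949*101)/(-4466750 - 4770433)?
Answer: 99860/3079061 ≈ 0.032432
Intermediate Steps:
P(j) = -4 + j
(P(-1727) - 2949*101)/(-4466750 - 4770433) = ((-4 - 1727) - 2949*101)/(-4466750 - 4770433) = (-1731 - 297849)/(-9237183) = -299580*(-1/9237183) = 99860/3079061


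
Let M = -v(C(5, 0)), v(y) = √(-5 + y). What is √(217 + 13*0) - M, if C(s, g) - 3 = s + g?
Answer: √3 + √217 ≈ 16.463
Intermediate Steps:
C(s, g) = 3 + g + s (C(s, g) = 3 + (s + g) = 3 + (g + s) = 3 + g + s)
M = -√3 (M = -√(-5 + (3 + 0 + 5)) = -√(-5 + 8) = -√3 ≈ -1.7320)
√(217 + 13*0) - M = √(217 + 13*0) - (-1)*√3 = √(217 + 0) + √3 = √217 + √3 = √3 + √217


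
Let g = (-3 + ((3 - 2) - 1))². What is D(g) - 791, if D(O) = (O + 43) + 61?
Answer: -678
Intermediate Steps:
g = 9 (g = (-3 + (1 - 1))² = (-3 + 0)² = (-3)² = 9)
D(O) = 104 + O (D(O) = (43 + O) + 61 = 104 + O)
D(g) - 791 = (104 + 9) - 791 = 113 - 791 = -678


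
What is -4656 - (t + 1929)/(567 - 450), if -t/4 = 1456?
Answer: -540857/117 ≈ -4622.7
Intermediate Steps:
t = -5824 (t = -4*1456 = -5824)
-4656 - (t + 1929)/(567 - 450) = -4656 - (-5824 + 1929)/(567 - 450) = -4656 - (-3895)/117 = -4656 - 1*(-3895/117) = -4656 + 3895/117 = -540857/117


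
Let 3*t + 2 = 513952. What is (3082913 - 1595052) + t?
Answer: 4977533/3 ≈ 1.6592e+6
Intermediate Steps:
t = 513950/3 (t = -⅔ + (⅓)*513952 = -⅔ + 513952/3 = 513950/3 ≈ 1.7132e+5)
(3082913 - 1595052) + t = (3082913 - 1595052) + 513950/3 = 1487861 + 513950/3 = 4977533/3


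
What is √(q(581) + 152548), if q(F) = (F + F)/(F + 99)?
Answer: 3*√489854065/170 ≈ 390.58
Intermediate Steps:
q(F) = 2*F/(99 + F) (q(F) = (2*F)/(99 + F) = 2*F/(99 + F))
√(q(581) + 152548) = √(2*581/(99 + 581) + 152548) = √(2*581/680 + 152548) = √(2*581*(1/680) + 152548) = √(581/340 + 152548) = √(51866901/340) = 3*√489854065/170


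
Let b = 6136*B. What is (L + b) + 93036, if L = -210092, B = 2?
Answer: -104784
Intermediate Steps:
b = 12272 (b = 6136*2 = 12272)
(L + b) + 93036 = (-210092 + 12272) + 93036 = -197820 + 93036 = -104784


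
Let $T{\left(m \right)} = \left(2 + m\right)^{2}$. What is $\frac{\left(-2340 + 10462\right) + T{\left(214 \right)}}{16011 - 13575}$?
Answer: $\frac{27389}{1218} \approx 22.487$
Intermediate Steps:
$\frac{\left(-2340 + 10462\right) + T{\left(214 \right)}}{16011 - 13575} = \frac{\left(-2340 + 10462\right) + \left(2 + 214\right)^{2}}{16011 - 13575} = \frac{8122 + 216^{2}}{2436} = \left(8122 + 46656\right) \frac{1}{2436} = 54778 \cdot \frac{1}{2436} = \frac{27389}{1218}$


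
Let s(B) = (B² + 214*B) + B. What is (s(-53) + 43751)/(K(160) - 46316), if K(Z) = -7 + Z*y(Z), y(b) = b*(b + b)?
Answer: 35165/8145677 ≈ 0.0043170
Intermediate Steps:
y(b) = 2*b² (y(b) = b*(2*b) = 2*b²)
s(B) = B² + 215*B
K(Z) = -7 + 2*Z³ (K(Z) = -7 + Z*(2*Z²) = -7 + 2*Z³)
(s(-53) + 43751)/(K(160) - 46316) = (-53*(215 - 53) + 43751)/((-7 + 2*160³) - 46316) = (-53*162 + 43751)/((-7 + 2*4096000) - 46316) = (-8586 + 43751)/((-7 + 8192000) - 46316) = 35165/(8191993 - 46316) = 35165/8145677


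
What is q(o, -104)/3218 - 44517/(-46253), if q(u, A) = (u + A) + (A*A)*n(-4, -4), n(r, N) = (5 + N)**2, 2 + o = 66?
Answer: 320839017/74421077 ≈ 4.3111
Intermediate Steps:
o = 64 (o = -2 + 66 = 64)
q(u, A) = A + u + A**2 (q(u, A) = (u + A) + (A*A)*(5 - 4)**2 = (A + u) + A**2*1**2 = (A + u) + A**2*1 = (A + u) + A**2 = A + u + A**2)
q(o, -104)/3218 - 44517/(-46253) = (-104 + 64 + (-104)**2)/3218 - 44517/(-46253) = (-104 + 64 + 10816)*(1/3218) - 44517*(-1/46253) = 10776*(1/3218) + 44517/46253 = 5388/1609 + 44517/46253 = 320839017/74421077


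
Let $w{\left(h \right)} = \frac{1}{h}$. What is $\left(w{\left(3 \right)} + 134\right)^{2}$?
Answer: $\frac{162409}{9} \approx 18045.0$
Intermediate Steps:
$\left(w{\left(3 \right)} + 134\right)^{2} = \left(\frac{1}{3} + 134\right)^{2} = \left(\frac{403}{3}\right)^{2} = \frac{162409}{9}$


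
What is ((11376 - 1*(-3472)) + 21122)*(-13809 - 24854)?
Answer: -1390708110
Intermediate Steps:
((11376 - 1*(-3472)) + 21122)*(-13809 - 24854) = ((11376 + 3472) + 21122)*(-38663) = (14848 + 21122)*(-38663) = 35970*(-38663) = -1390708110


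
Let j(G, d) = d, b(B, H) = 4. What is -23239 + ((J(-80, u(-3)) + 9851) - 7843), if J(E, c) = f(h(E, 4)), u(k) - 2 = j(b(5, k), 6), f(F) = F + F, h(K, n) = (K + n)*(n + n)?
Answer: -22447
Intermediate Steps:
h(K, n) = 2*n*(K + n) (h(K, n) = (K + n)*(2*n) = 2*n*(K + n))
f(F) = 2*F
u(k) = 8 (u(k) = 2 + 6 = 8)
J(E, c) = 64 + 16*E (J(E, c) = 2*(2*4*(E + 4)) = 2*(2*4*(4 + E)) = 2*(32 + 8*E) = 64 + 16*E)
-23239 + ((J(-80, u(-3)) + 9851) - 7843) = -23239 + (((64 + 16*(-80)) + 9851) - 7843) = -23239 + (((64 - 1280) + 9851) - 7843) = -23239 + ((-1216 + 9851) - 7843) = -23239 + (8635 - 7843) = -23239 + 792 = -22447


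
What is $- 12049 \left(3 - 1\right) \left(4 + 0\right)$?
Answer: $-96392$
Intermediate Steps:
$- 12049 \left(3 - 1\right) \left(4 + 0\right) = - 12049 \cdot 2 \cdot 4 = \left(-12049\right) 8 = -96392$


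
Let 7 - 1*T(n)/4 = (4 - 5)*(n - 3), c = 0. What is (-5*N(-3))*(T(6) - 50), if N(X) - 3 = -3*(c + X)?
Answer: 600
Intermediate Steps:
N(X) = 3 - 3*X (N(X) = 3 - 3*(0 + X) = 3 - 3*X)
T(n) = 16 + 4*n (T(n) = 28 - 4*(4 - 5)*(n - 3) = 28 - (-4)*(-3 + n) = 28 - 4*(3 - n) = 28 + (-12 + 4*n) = 16 + 4*n)
(-5*N(-3))*(T(6) - 50) = (-5*(3 - 3*(-3)))*((16 + 4*6) - 50) = (-5*(3 + 9))*((16 + 24) - 50) = (-5*12)*(40 - 50) = -60*(-10) = 600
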